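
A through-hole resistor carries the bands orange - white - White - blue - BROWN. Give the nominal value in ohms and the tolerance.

Orange → 3 (first significant figure)
White → 9 (second significant figure)
White → 9 (third significant figure)
Blue → ×10^6 multiplier
Brown → ±1% tolerance
399 × 1000000 = 399000000 Ω

399000000 Ω ±1%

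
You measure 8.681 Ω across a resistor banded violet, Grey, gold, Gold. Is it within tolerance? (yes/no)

Violet → 7 (first significant figure)
Grey → 8 (second significant figure)
Gold → ×0.1 multiplier
Gold → ±5% tolerance
78 × 0.1 = 7.8 Ω
Allowed range: 7.41 Ω to 8.19 Ω.
8.681 Ω lies outside that range.

no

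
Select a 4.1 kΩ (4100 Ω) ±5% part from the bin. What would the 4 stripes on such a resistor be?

4100 Ω = 41 × 10^2.
4 → yellow
1 → brown
Multiplier 10^2 → red.
±5% tolerance → gold.

yellow, brown, red, gold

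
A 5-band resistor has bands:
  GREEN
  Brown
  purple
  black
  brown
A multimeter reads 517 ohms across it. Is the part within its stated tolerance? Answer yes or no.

Green → 5 (first significant figure)
Brown → 1 (second significant figure)
Violet → 7 (third significant figure)
Black → ×1 multiplier
Brown → ±1% tolerance
517 × 1 = 517 Ω
Allowed range: 511.83 Ω to 522.17 Ω.
517 ohms lies inside that range.

yes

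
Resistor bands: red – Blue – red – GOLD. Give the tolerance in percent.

The last band, gold, is the tolerance band.
Gold corresponds to ±5%.

±5%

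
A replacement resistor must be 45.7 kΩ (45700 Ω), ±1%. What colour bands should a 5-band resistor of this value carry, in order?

yellow, green, violet, red, brown

45700 Ω = 457 × 10^2.
4 → yellow
5 → green
7 → violet
Multiplier 10^2 → red.
±1% tolerance → brown.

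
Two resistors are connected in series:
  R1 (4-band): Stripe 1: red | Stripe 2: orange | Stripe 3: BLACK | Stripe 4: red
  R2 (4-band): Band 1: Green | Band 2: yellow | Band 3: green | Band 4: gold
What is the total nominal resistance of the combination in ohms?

R1: red, orange → 23; black ×1 → 23 Ω.
R2: green, yellow → 54; green ×10^5 → 5400000 Ω.
Series: 23 + 5400000 = 5400023 Ω.

5400023 Ω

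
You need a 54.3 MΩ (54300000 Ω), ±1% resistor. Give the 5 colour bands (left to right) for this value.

54300000 Ω = 543 × 10^5.
5 → green
4 → yellow
3 → orange
Multiplier 10^5 → green.
±1% tolerance → brown.

green, yellow, orange, green, brown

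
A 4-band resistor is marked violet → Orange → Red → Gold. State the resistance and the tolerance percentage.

Violet → 7 (first significant figure)
Orange → 3 (second significant figure)
Red → ×10^2 multiplier
Gold → ±5% tolerance
73 × 100 = 7300 Ω

7300 Ω ±5%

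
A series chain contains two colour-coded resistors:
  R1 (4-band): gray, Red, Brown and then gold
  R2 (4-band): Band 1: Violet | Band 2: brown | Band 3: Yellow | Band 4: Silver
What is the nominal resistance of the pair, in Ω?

R1: grey, red → 82; brown ×10 → 820 Ω.
R2: violet, brown → 71; yellow ×10^4 → 710000 Ω.
Series: 820 + 710000 = 710820 Ω.

710820 Ω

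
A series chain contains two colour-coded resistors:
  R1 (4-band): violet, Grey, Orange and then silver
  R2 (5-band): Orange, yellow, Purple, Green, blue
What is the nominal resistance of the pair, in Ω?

R1: violet, grey → 78; orange ×10^3 → 78000 Ω.
R2: orange, yellow, violet → 347; green ×10^5 → 34700000 Ω.
Series: 78000 + 34700000 = 34778000 Ω.

34778000 Ω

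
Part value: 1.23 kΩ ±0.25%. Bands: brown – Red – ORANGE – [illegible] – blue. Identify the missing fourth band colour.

1230 Ω = 123 × 10^1.
The fourth band is the multiplier, 10^1, which is brown.

brown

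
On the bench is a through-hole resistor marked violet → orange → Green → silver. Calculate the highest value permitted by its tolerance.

Violet → 7 (first significant figure)
Orange → 3 (second significant figure)
Green → ×10^5 multiplier
Silver → ±10% tolerance
73 × 100000 = 7300000 Ω
Highest = 7300000 × (1 + 10/100) = 8030000 Ω.

8030000 Ω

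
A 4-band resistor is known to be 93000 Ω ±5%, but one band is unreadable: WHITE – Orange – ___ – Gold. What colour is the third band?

93000 Ω = 93 × 10^3.
The third band is the multiplier, 10^3, which is orange.

orange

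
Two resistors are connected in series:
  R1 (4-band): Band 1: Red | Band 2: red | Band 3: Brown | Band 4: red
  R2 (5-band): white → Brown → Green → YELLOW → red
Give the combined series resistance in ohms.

9150220 Ω

R1: red, red → 22; brown ×10 → 220 Ω.
R2: white, brown, green → 915; yellow ×10^4 → 9150000 Ω.
Series: 220 + 9150000 = 9150220 Ω.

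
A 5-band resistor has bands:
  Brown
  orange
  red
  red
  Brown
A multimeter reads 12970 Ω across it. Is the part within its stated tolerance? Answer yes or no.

Brown → 1 (first significant figure)
Orange → 3 (second significant figure)
Red → 2 (third significant figure)
Red → ×10^2 multiplier
Brown → ±1% tolerance
132 × 100 = 13200 Ω
Allowed range: 13068 Ω to 13332 Ω.
12970 Ω lies outside that range.

no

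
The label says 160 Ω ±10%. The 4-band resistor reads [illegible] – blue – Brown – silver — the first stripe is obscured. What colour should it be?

160 Ω = 16 × 10^1.
The first band gives digit 1 of the significand, and 1 is brown.

brown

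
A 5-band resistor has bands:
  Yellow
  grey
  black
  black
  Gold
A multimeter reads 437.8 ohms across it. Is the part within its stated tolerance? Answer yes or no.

Yellow → 4 (first significant figure)
Grey → 8 (second significant figure)
Black → 0 (third significant figure)
Black → ×1 multiplier
Gold → ±5% tolerance
480 × 1 = 480 Ω
Allowed range: 456 Ω to 504 Ω.
437.8 ohms lies outside that range.

no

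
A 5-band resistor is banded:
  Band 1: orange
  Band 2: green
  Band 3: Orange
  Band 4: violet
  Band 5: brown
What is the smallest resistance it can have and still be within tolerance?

Orange → 3 (first significant figure)
Green → 5 (second significant figure)
Orange → 3 (third significant figure)
Violet → ×10^7 multiplier
Brown → ±1% tolerance
353 × 10000000 = 3530000000 Ω
Smallest = 3530000000 × (1 − 1/100) = 3494700000 Ω.

3494700000 Ω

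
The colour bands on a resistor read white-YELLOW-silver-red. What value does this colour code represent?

White → 9 (first significant figure)
Yellow → 4 (second significant figure)
Silver → ×0.01 multiplier
94 × 0.01 = 0.94 Ω

0.94 Ω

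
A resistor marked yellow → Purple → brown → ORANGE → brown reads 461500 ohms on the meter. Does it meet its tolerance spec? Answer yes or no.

no

Yellow → 4 (first significant figure)
Violet → 7 (second significant figure)
Brown → 1 (third significant figure)
Orange → ×10^3 multiplier
Brown → ±1% tolerance
471 × 1000 = 471000 Ω
Allowed range: 466290 Ω to 475710 Ω.
461500 ohms lies outside that range.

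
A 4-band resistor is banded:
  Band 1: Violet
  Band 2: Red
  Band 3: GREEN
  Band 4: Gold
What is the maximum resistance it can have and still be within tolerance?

Violet → 7 (first significant figure)
Red → 2 (second significant figure)
Green → ×10^5 multiplier
Gold → ±5% tolerance
72 × 100000 = 7200000 Ω
Maximum = 7200000 × (1 + 5/100) = 7560000 Ω.

7560000 Ω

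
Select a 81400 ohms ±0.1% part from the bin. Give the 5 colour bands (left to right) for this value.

grey, brown, yellow, red, violet

81400 Ω = 814 × 10^2.
8 → grey
1 → brown
4 → yellow
Multiplier 10^2 → red.
±0.1% tolerance → violet.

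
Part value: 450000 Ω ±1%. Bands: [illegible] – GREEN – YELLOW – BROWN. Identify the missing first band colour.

yellow

450000 Ω = 45 × 10^4.
The first band gives digit 4 of the significand, and 4 is yellow.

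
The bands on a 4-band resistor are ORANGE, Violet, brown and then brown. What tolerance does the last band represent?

The last band, brown, is the tolerance band.
Brown corresponds to ±1%.

±1%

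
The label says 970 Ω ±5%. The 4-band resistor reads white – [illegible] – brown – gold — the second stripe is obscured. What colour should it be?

970 Ω = 97 × 10^1.
The second band gives digit 7 of the significand, and 7 is violet.

violet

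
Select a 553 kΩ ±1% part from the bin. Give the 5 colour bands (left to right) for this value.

green, green, orange, orange, brown

553000 Ω = 553 × 10^3.
5 → green
5 → green
3 → orange
Multiplier 10^3 → orange.
±1% tolerance → brown.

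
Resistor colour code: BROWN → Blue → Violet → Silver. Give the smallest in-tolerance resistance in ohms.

144000000 Ω

Brown → 1 (first significant figure)
Blue → 6 (second significant figure)
Violet → ×10^7 multiplier
Silver → ±10% tolerance
16 × 10000000 = 160000000 Ω
Smallest = 160000000 × (1 − 10/100) = 144000000 Ω.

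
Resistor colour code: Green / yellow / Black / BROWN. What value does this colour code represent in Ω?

Green → 5 (first significant figure)
Yellow → 4 (second significant figure)
Black → ×1 multiplier
54 × 1 = 54 Ω

54 Ω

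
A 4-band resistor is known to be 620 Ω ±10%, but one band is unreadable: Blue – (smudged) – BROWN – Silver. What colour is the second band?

620 Ω = 62 × 10^1.
The second band gives digit 2 of the significand, and 2 is red.

red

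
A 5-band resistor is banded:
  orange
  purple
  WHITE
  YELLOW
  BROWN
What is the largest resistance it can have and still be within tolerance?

3827900 Ω

Orange → 3 (first significant figure)
Violet → 7 (second significant figure)
White → 9 (third significant figure)
Yellow → ×10^4 multiplier
Brown → ±1% tolerance
379 × 10000 = 3790000 Ω
Largest = 3790000 × (1 + 1/100) = 3827900 Ω.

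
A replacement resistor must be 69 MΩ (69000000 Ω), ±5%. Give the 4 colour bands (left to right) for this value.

69000000 Ω = 69 × 10^6.
6 → blue
9 → white
Multiplier 10^6 → blue.
±5% tolerance → gold.

blue, white, blue, gold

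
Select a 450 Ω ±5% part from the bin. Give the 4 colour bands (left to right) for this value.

450 Ω = 45 × 10^1.
4 → yellow
5 → green
Multiplier 10^1 → brown.
±5% tolerance → gold.

yellow, green, brown, gold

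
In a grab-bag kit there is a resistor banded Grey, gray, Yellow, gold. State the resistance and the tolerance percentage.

880000 Ω ±5%

Grey → 8 (first significant figure)
Grey → 8 (second significant figure)
Yellow → ×10^4 multiplier
Gold → ±5% tolerance
88 × 10000 = 880000 Ω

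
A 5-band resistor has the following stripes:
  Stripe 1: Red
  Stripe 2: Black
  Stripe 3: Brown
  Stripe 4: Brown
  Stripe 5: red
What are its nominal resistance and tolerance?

2010 Ω ±2%

Red → 2 (first significant figure)
Black → 0 (second significant figure)
Brown → 1 (third significant figure)
Brown → ×10 multiplier
Red → ±2% tolerance
201 × 10 = 2010 Ω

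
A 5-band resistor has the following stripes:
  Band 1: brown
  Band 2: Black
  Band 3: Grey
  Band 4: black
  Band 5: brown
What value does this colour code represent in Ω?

108 Ω

Brown → 1 (first significant figure)
Black → 0 (second significant figure)
Grey → 8 (third significant figure)
Black → ×1 multiplier
108 × 1 = 108 Ω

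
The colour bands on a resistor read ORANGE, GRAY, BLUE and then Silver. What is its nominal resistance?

Orange → 3 (first significant figure)
Grey → 8 (second significant figure)
Blue → ×10^6 multiplier
38 × 1000000 = 38000000 Ω

38000000 Ω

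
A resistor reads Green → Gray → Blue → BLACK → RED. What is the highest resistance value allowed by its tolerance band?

Green → 5 (first significant figure)
Grey → 8 (second significant figure)
Blue → 6 (third significant figure)
Black → ×1 multiplier
Red → ±2% tolerance
586 × 1 = 586 Ω
Highest = 586 × (1 + 2/100) = 597.72 Ω.

597.72 Ω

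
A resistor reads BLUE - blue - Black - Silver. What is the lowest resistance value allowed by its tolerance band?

Blue → 6 (first significant figure)
Blue → 6 (second significant figure)
Black → ×1 multiplier
Silver → ±10% tolerance
66 × 1 = 66 Ω
Lowest = 66 × (1 − 10/100) = 59.4 Ω.

59.4 Ω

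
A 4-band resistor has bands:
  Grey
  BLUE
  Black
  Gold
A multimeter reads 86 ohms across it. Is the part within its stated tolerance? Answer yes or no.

yes

Grey → 8 (first significant figure)
Blue → 6 (second significant figure)
Black → ×1 multiplier
Gold → ±5% tolerance
86 × 1 = 86 Ω
Allowed range: 81.7 Ω to 90.3 Ω.
86 ohms lies inside that range.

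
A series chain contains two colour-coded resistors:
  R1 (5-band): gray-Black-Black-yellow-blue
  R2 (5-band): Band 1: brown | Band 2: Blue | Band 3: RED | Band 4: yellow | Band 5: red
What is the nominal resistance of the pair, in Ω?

9620000 Ω

R1: grey, black, black → 800; yellow ×10^4 → 8000000 Ω.
R2: brown, blue, red → 162; yellow ×10^4 → 1620000 Ω.
Series: 8000000 + 1620000 = 9620000 Ω.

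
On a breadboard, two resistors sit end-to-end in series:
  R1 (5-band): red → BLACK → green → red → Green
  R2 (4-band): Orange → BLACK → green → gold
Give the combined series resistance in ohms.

R1: red, black, green → 205; red ×10^2 → 20500 Ω.
R2: orange, black → 30; green ×10^5 → 3000000 Ω.
Series: 20500 + 3000000 = 3020500 Ω.

3020500 Ω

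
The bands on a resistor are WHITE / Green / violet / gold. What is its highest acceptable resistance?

White → 9 (first significant figure)
Green → 5 (second significant figure)
Violet → ×10^7 multiplier
Gold → ±5% tolerance
95 × 10000000 = 950000000 Ω
Highest = 950000000 × (1 + 5/100) = 997500000 Ω.

997500000 Ω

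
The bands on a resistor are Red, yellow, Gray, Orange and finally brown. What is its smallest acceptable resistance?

245520 Ω

Red → 2 (first significant figure)
Yellow → 4 (second significant figure)
Grey → 8 (third significant figure)
Orange → ×10^3 multiplier
Brown → ±1% tolerance
248 × 1000 = 248000 Ω
Smallest = 248000 × (1 − 1/100) = 245520 Ω.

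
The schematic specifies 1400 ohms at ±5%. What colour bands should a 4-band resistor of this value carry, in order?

1400 Ω = 14 × 10^2.
1 → brown
4 → yellow
Multiplier 10^2 → red.
±5% tolerance → gold.

brown, yellow, red, gold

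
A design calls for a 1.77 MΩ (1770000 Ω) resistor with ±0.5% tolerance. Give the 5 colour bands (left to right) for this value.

brown, violet, violet, yellow, green

1770000 Ω = 177 × 10^4.
1 → brown
7 → violet
7 → violet
Multiplier 10^4 → yellow.
±0.5% tolerance → green.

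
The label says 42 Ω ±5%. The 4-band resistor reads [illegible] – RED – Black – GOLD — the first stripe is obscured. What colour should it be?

yellow

42 Ω = 42 × 10^0.
The first band gives digit 4 of the significand, and 4 is yellow.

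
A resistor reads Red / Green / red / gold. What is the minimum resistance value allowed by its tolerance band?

2375 Ω

Red → 2 (first significant figure)
Green → 5 (second significant figure)
Red → ×10^2 multiplier
Gold → ±5% tolerance
25 × 100 = 2500 Ω
Minimum = 2500 × (1 − 5/100) = 2375 Ω.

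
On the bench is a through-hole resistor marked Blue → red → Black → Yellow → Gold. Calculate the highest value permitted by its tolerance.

6510000 Ω

Blue → 6 (first significant figure)
Red → 2 (second significant figure)
Black → 0 (third significant figure)
Yellow → ×10^4 multiplier
Gold → ±5% tolerance
620 × 10000 = 6200000 Ω
Highest = 6200000 × (1 + 5/100) = 6510000 Ω.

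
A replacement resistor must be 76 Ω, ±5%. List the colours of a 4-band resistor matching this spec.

76 Ω = 76 × 10^0.
7 → violet
6 → blue
Multiplier 10^0 → black.
±5% tolerance → gold.

violet, blue, black, gold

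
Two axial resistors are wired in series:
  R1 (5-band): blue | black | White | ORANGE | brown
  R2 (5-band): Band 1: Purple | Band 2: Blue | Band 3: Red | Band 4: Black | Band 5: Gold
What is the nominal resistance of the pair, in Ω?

R1: blue, black, white → 609; orange ×10^3 → 609000 Ω.
R2: violet, blue, red → 762; black ×1 → 762 Ω.
Series: 609000 + 762 = 609762 Ω.

609762 Ω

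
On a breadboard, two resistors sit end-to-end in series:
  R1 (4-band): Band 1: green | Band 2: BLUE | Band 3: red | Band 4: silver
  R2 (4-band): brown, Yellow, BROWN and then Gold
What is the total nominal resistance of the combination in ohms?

R1: green, blue → 56; red ×10^2 → 5600 Ω.
R2: brown, yellow → 14; brown ×10 → 140 Ω.
Series: 5600 + 140 = 5740 Ω.

5740 Ω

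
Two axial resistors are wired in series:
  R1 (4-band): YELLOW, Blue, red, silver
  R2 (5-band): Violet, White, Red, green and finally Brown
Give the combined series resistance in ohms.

R1: yellow, blue → 46; red ×10^2 → 4600 Ω.
R2: violet, white, red → 792; green ×10^5 → 79200000 Ω.
Series: 4600 + 79200000 = 79204600 Ω.

79204600 Ω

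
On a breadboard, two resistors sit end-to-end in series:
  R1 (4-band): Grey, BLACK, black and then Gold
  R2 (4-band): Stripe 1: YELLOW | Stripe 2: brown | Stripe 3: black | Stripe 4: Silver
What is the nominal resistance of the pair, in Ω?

121 Ω

R1: grey, black → 80; black ×1 → 80 Ω.
R2: yellow, brown → 41; black ×1 → 41 Ω.
Series: 80 + 41 = 121 Ω.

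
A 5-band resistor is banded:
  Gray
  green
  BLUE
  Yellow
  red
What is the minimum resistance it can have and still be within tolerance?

Grey → 8 (first significant figure)
Green → 5 (second significant figure)
Blue → 6 (third significant figure)
Yellow → ×10^4 multiplier
Red → ±2% tolerance
856 × 10000 = 8560000 Ω
Minimum = 8560000 × (1 − 2/100) = 8388800 Ω.

8388800 Ω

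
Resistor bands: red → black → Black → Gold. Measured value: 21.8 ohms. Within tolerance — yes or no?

Red → 2 (first significant figure)
Black → 0 (second significant figure)
Black → ×1 multiplier
Gold → ±5% tolerance
20 × 1 = 20 Ω
Allowed range: 19 Ω to 21 Ω.
21.8 ohms lies outside that range.

no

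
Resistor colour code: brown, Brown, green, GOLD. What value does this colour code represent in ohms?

Brown → 1 (first significant figure)
Brown → 1 (second significant figure)
Green → ×10^5 multiplier
11 × 100000 = 1100000 Ω

1100000 Ω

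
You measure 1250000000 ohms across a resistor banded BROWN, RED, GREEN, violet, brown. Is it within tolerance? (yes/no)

Brown → 1 (first significant figure)
Red → 2 (second significant figure)
Green → 5 (third significant figure)
Violet → ×10^7 multiplier
Brown → ±1% tolerance
125 × 10000000 = 1250000000 Ω
Allowed range: 1237500000 Ω to 1262500000 Ω.
1250000000 ohms lies inside that range.

yes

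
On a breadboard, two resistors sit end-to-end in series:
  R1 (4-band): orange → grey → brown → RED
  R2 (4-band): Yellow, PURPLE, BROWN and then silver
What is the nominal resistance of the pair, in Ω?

850 Ω

R1: orange, grey → 38; brown ×10 → 380 Ω.
R2: yellow, violet → 47; brown ×10 → 470 Ω.
Series: 380 + 470 = 850 Ω.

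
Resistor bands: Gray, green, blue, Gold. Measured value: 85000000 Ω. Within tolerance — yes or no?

yes

Grey → 8 (first significant figure)
Green → 5 (second significant figure)
Blue → ×10^6 multiplier
Gold → ±5% tolerance
85 × 1000000 = 85000000 Ω
Allowed range: 80750000 Ω to 89250000 Ω.
85000000 Ω lies inside that range.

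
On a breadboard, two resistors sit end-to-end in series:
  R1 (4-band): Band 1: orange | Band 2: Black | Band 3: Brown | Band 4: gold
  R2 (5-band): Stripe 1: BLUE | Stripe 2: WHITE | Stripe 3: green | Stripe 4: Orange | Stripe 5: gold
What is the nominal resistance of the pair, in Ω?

R1: orange, black → 30; brown ×10 → 300 Ω.
R2: blue, white, green → 695; orange ×10^3 → 695000 Ω.
Series: 300 + 695000 = 695300 Ω.

695300 Ω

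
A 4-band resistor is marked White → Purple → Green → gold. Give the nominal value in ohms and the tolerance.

White → 9 (first significant figure)
Violet → 7 (second significant figure)
Green → ×10^5 multiplier
Gold → ±5% tolerance
97 × 100000 = 9700000 Ω

9700000 Ω ±5%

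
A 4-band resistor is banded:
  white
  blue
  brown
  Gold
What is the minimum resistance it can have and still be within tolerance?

White → 9 (first significant figure)
Blue → 6 (second significant figure)
Brown → ×10 multiplier
Gold → ±5% tolerance
96 × 10 = 960 Ω
Minimum = 960 × (1 − 5/100) = 912 Ω.

912 Ω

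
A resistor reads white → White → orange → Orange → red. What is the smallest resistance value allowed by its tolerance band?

973140 Ω

White → 9 (first significant figure)
White → 9 (second significant figure)
Orange → 3 (third significant figure)
Orange → ×10^3 multiplier
Red → ±2% tolerance
993 × 1000 = 993000 Ω
Smallest = 993000 × (1 − 2/100) = 973140 Ω.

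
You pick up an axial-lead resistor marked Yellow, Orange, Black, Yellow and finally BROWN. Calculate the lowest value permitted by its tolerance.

Yellow → 4 (first significant figure)
Orange → 3 (second significant figure)
Black → 0 (third significant figure)
Yellow → ×10^4 multiplier
Brown → ±1% tolerance
430 × 10000 = 4300000 Ω
Lowest = 4300000 × (1 − 1/100) = 4257000 Ω.

4257000 Ω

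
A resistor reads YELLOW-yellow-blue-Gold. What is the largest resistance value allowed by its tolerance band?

Yellow → 4 (first significant figure)
Yellow → 4 (second significant figure)
Blue → ×10^6 multiplier
Gold → ±5% tolerance
44 × 1000000 = 44000000 Ω
Largest = 44000000 × (1 + 5/100) = 46200000 Ω.

46200000 Ω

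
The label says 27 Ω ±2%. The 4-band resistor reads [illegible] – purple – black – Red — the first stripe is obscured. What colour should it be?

red

27 Ω = 27 × 10^0.
The first band gives digit 2 of the significand, and 2 is red.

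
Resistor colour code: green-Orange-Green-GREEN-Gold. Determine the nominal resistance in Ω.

53500000 Ω

Green → 5 (first significant figure)
Orange → 3 (second significant figure)
Green → 5 (third significant figure)
Green → ×10^5 multiplier
535 × 100000 = 53500000 Ω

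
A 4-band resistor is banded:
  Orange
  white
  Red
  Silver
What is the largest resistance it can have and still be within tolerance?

4290 Ω

Orange → 3 (first significant figure)
White → 9 (second significant figure)
Red → ×10^2 multiplier
Silver → ±10% tolerance
39 × 100 = 3900 Ω
Largest = 3900 × (1 + 10/100) = 4290 Ω.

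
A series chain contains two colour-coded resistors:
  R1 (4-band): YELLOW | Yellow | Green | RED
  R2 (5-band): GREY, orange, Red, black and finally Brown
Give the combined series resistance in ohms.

4400832 Ω

R1: yellow, yellow → 44; green ×10^5 → 4400000 Ω.
R2: grey, orange, red → 832; black ×1 → 832 Ω.
Series: 4400000 + 832 = 4400832 Ω.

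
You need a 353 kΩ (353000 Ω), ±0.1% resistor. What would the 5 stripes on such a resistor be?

353000 Ω = 353 × 10^3.
3 → orange
5 → green
3 → orange
Multiplier 10^3 → orange.
±0.1% tolerance → violet.

orange, green, orange, orange, violet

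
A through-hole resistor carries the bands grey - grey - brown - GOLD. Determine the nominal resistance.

880 Ω

Grey → 8 (first significant figure)
Grey → 8 (second significant figure)
Brown → ×10 multiplier
88 × 10 = 880 Ω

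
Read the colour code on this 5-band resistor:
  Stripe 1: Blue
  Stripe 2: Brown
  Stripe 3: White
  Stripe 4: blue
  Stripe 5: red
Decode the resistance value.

619000000 Ω

Blue → 6 (first significant figure)
Brown → 1 (second significant figure)
White → 9 (third significant figure)
Blue → ×10^6 multiplier
619 × 1000000 = 619000000 Ω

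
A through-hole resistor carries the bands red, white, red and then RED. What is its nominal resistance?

2900 Ω

Red → 2 (first significant figure)
White → 9 (second significant figure)
Red → ×10^2 multiplier
29 × 100 = 2900 Ω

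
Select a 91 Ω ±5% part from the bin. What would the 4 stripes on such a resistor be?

91 Ω = 91 × 10^0.
9 → white
1 → brown
Multiplier 10^0 → black.
±5% tolerance → gold.

white, brown, black, gold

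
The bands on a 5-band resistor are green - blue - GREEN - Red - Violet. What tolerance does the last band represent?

The last band, violet, is the tolerance band.
Violet corresponds to ±0.1%.

±0.1%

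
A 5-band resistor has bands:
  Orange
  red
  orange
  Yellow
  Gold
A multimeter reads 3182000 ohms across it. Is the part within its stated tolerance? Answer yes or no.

Orange → 3 (first significant figure)
Red → 2 (second significant figure)
Orange → 3 (third significant figure)
Yellow → ×10^4 multiplier
Gold → ±5% tolerance
323 × 10000 = 3230000 Ω
Allowed range: 3068500 Ω to 3391500 Ω.
3182000 ohms lies inside that range.

yes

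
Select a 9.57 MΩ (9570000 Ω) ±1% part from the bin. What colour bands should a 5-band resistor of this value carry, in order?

9570000 Ω = 957 × 10^4.
9 → white
5 → green
7 → violet
Multiplier 10^4 → yellow.
±1% tolerance → brown.

white, green, violet, yellow, brown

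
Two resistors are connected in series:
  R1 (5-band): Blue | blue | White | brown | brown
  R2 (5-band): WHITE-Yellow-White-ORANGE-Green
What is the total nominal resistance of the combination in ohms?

R1: blue, blue, white → 669; brown ×10 → 6690 Ω.
R2: white, yellow, white → 949; orange ×10^3 → 949000 Ω.
Series: 6690 + 949000 = 955690 Ω.

955690 Ω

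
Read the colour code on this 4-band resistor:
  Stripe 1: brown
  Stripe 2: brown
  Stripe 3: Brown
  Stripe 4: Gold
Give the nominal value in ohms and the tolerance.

Brown → 1 (first significant figure)
Brown → 1 (second significant figure)
Brown → ×10 multiplier
Gold → ±5% tolerance
11 × 10 = 110 Ω

110 Ω ±5%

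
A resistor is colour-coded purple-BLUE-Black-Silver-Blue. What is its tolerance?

The last band, blue, is the tolerance band.
Blue corresponds to ±0.25%.

±0.25%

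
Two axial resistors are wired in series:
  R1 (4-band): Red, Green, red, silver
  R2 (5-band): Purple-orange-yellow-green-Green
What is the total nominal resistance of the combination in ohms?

73402500 Ω

R1: red, green → 25; red ×10^2 → 2500 Ω.
R2: violet, orange, yellow → 734; green ×10^5 → 73400000 Ω.
Series: 2500 + 73400000 = 73402500 Ω.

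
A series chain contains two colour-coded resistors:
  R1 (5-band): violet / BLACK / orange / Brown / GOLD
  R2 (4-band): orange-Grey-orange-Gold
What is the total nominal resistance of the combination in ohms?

R1: violet, black, orange → 703; brown ×10 → 7030 Ω.
R2: orange, grey → 38; orange ×10^3 → 38000 Ω.
Series: 7030 + 38000 = 45030 Ω.

45030 Ω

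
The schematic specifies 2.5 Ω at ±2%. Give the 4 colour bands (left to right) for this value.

2.5 Ω = 25 × 10^-1.
2 → red
5 → green
Multiplier 10^-1 → gold.
±2% tolerance → red.

red, green, gold, red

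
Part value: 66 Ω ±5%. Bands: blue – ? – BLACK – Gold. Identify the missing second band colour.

66 Ω = 66 × 10^0.
The second band gives digit 6 of the significand, and 6 is blue.

blue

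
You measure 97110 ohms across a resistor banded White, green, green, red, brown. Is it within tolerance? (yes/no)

White → 9 (first significant figure)
Green → 5 (second significant figure)
Green → 5 (third significant figure)
Red → ×10^2 multiplier
Brown → ±1% tolerance
955 × 100 = 95500 Ω
Allowed range: 94545 Ω to 96455 Ω.
97110 ohms lies outside that range.

no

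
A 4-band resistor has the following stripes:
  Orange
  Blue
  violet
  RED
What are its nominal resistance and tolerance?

360000000 Ω ±2%

Orange → 3 (first significant figure)
Blue → 6 (second significant figure)
Violet → ×10^7 multiplier
Red → ±2% tolerance
36 × 10000000 = 360000000 Ω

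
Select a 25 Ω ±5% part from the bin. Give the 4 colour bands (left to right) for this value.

25 Ω = 25 × 10^0.
2 → red
5 → green
Multiplier 10^0 → black.
±5% tolerance → gold.

red, green, black, gold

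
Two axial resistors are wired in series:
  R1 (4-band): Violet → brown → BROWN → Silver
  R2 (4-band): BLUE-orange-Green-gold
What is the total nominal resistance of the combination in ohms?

6300710 Ω

R1: violet, brown → 71; brown ×10 → 710 Ω.
R2: blue, orange → 63; green ×10^5 → 6300000 Ω.
Series: 710 + 6300000 = 6300710 Ω.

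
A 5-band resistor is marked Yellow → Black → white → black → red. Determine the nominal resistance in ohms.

409 Ω

Yellow → 4 (first significant figure)
Black → 0 (second significant figure)
White → 9 (third significant figure)
Black → ×1 multiplier
409 × 1 = 409 Ω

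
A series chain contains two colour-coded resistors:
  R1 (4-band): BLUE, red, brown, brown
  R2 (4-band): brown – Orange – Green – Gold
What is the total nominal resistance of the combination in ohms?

R1: blue, red → 62; brown ×10 → 620 Ω.
R2: brown, orange → 13; green ×10^5 → 1300000 Ω.
Series: 620 + 1300000 = 1300620 Ω.

1300620 Ω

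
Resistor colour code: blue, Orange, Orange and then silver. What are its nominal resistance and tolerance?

63000 Ω ±10%

Blue → 6 (first significant figure)
Orange → 3 (second significant figure)
Orange → ×10^3 multiplier
Silver → ±10% tolerance
63 × 1000 = 63000 Ω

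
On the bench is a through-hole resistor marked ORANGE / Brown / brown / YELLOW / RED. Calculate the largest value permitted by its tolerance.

Orange → 3 (first significant figure)
Brown → 1 (second significant figure)
Brown → 1 (third significant figure)
Yellow → ×10^4 multiplier
Red → ±2% tolerance
311 × 10000 = 3110000 Ω
Largest = 3110000 × (1 + 2/100) = 3172200 Ω.

3172200 Ω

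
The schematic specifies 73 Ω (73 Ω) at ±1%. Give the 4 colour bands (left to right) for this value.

violet, orange, black, brown

73 Ω = 73 × 10^0.
7 → violet
3 → orange
Multiplier 10^0 → black.
±1% tolerance → brown.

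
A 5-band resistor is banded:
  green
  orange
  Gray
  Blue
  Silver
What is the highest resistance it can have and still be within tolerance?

Green → 5 (first significant figure)
Orange → 3 (second significant figure)
Grey → 8 (third significant figure)
Blue → ×10^6 multiplier
Silver → ±10% tolerance
538 × 1000000 = 538000000 Ω
Highest = 538000000 × (1 + 10/100) = 591800000 Ω.

591800000 Ω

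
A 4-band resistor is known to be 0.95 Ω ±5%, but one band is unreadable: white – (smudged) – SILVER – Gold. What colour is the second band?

green

0.95 Ω = 95 × 10^-2.
The second band gives digit 5 of the significand, and 5 is green.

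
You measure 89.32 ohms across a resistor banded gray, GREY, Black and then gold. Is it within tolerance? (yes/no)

yes

Grey → 8 (first significant figure)
Grey → 8 (second significant figure)
Black → ×1 multiplier
Gold → ±5% tolerance
88 × 1 = 88 Ω
Allowed range: 83.6 Ω to 92.4 Ω.
89.32 ohms lies inside that range.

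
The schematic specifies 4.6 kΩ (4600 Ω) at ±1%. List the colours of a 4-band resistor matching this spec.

4600 Ω = 46 × 10^2.
4 → yellow
6 → blue
Multiplier 10^2 → red.
±1% tolerance → brown.

yellow, blue, red, brown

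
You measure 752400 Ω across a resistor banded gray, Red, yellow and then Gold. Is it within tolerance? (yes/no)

Grey → 8 (first significant figure)
Red → 2 (second significant figure)
Yellow → ×10^4 multiplier
Gold → ±5% tolerance
82 × 10000 = 820000 Ω
Allowed range: 779000 Ω to 861000 Ω.
752400 Ω lies outside that range.

no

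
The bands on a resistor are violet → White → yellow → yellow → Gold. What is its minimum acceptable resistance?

7543000 Ω

Violet → 7 (first significant figure)
White → 9 (second significant figure)
Yellow → 4 (third significant figure)
Yellow → ×10^4 multiplier
Gold → ±5% tolerance
794 × 10000 = 7940000 Ω
Minimum = 7940000 × (1 − 5/100) = 7543000 Ω.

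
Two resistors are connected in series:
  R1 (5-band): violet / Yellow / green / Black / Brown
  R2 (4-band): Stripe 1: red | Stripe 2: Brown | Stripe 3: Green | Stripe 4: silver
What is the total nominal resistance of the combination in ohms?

2100745 Ω

R1: violet, yellow, green → 745; black ×1 → 745 Ω.
R2: red, brown → 21; green ×10^5 → 2100000 Ω.
Series: 745 + 2100000 = 2100745 Ω.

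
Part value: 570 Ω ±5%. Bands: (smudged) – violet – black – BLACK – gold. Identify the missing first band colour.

green

570 Ω = 570 × 10^0.
The first band gives digit 5 of the significand, and 5 is green.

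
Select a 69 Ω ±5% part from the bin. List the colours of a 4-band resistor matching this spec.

69 Ω = 69 × 10^0.
6 → blue
9 → white
Multiplier 10^0 → black.
±5% tolerance → gold.

blue, white, black, gold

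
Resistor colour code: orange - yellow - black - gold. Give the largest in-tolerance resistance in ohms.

Orange → 3 (first significant figure)
Yellow → 4 (second significant figure)
Black → ×1 multiplier
Gold → ±5% tolerance
34 × 1 = 34 Ω
Largest = 34 × (1 + 5/100) = 35.7 Ω.

35.7 Ω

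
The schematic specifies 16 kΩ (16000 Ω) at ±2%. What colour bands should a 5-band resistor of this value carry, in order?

16000 Ω = 160 × 10^2.
1 → brown
6 → blue
0 → black
Multiplier 10^2 → red.
±2% tolerance → red.

brown, blue, black, red, red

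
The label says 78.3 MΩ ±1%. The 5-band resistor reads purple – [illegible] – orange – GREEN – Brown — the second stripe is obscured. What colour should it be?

78300000 Ω = 783 × 10^5.
The second band gives digit 8 of the significand, and 8 is grey.

grey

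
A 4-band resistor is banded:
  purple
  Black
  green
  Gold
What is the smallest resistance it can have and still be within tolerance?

6650000 Ω

Violet → 7 (first significant figure)
Black → 0 (second significant figure)
Green → ×10^5 multiplier
Gold → ±5% tolerance
70 × 100000 = 7000000 Ω
Smallest = 7000000 × (1 − 5/100) = 6650000 Ω.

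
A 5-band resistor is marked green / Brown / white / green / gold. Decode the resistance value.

51900000 Ω

Green → 5 (first significant figure)
Brown → 1 (second significant figure)
White → 9 (third significant figure)
Green → ×10^5 multiplier
519 × 100000 = 51900000 Ω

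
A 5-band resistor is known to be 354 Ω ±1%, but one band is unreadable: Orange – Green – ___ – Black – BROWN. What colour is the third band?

yellow

354 Ω = 354 × 10^0.
The third band gives digit 4 of the significand, and 4 is yellow.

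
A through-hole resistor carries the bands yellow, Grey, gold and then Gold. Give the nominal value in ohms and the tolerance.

Yellow → 4 (first significant figure)
Grey → 8 (second significant figure)
Gold → ×0.1 multiplier
Gold → ±5% tolerance
48 × 0.1 = 4.8 Ω

4.8 Ω ±5%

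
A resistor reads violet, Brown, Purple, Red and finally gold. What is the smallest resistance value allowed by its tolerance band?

Violet → 7 (first significant figure)
Brown → 1 (second significant figure)
Violet → 7 (third significant figure)
Red → ×10^2 multiplier
Gold → ±5% tolerance
717 × 100 = 71700 Ω
Smallest = 71700 × (1 − 5/100) = 68115 Ω.

68115 Ω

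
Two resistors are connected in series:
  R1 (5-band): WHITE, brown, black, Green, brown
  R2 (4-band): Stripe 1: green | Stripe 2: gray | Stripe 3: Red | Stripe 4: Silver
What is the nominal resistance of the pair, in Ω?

91005800 Ω

R1: white, brown, black → 910; green ×10^5 → 91000000 Ω.
R2: green, grey → 58; red ×10^2 → 5800 Ω.
Series: 91000000 + 5800 = 91005800 Ω.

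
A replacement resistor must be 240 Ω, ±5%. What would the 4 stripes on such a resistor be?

red, yellow, brown, gold

240 Ω = 24 × 10^1.
2 → red
4 → yellow
Multiplier 10^1 → brown.
±5% tolerance → gold.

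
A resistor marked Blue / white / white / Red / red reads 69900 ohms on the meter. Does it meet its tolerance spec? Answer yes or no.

yes

Blue → 6 (first significant figure)
White → 9 (second significant figure)
White → 9 (third significant figure)
Red → ×10^2 multiplier
Red → ±2% tolerance
699 × 100 = 69900 Ω
Allowed range: 68502 Ω to 71298 Ω.
69900 ohms lies inside that range.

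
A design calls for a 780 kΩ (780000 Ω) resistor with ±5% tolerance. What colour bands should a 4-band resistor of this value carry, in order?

780000 Ω = 78 × 10^4.
7 → violet
8 → grey
Multiplier 10^4 → yellow.
±5% tolerance → gold.

violet, grey, yellow, gold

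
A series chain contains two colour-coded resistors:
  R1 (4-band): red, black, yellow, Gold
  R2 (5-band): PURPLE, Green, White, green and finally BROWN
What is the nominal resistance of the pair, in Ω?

R1: red, black → 20; yellow ×10^4 → 200000 Ω.
R2: violet, green, white → 759; green ×10^5 → 75900000 Ω.
Series: 200000 + 75900000 = 76100000 Ω.

76100000 Ω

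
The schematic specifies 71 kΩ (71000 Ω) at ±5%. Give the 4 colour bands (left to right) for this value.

violet, brown, orange, gold

71000 Ω = 71 × 10^3.
7 → violet
1 → brown
Multiplier 10^3 → orange.
±5% tolerance → gold.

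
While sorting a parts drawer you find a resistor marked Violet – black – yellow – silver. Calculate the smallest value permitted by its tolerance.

Violet → 7 (first significant figure)
Black → 0 (second significant figure)
Yellow → ×10^4 multiplier
Silver → ±10% tolerance
70 × 10000 = 700000 Ω
Smallest = 700000 × (1 − 10/100) = 630000 Ω.

630000 Ω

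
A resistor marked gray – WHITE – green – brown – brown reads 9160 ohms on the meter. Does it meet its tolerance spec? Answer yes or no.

no

Grey → 8 (first significant figure)
White → 9 (second significant figure)
Green → 5 (third significant figure)
Brown → ×10 multiplier
Brown → ±1% tolerance
895 × 10 = 8950 Ω
Allowed range: 8860.5 Ω to 9039.5 Ω.
9160 ohms lies outside that range.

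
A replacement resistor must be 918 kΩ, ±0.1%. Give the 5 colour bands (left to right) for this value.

918000 Ω = 918 × 10^3.
9 → white
1 → brown
8 → grey
Multiplier 10^3 → orange.
±0.1% tolerance → violet.

white, brown, grey, orange, violet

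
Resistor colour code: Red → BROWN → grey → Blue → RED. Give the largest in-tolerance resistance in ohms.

222360000 Ω

Red → 2 (first significant figure)
Brown → 1 (second significant figure)
Grey → 8 (third significant figure)
Blue → ×10^6 multiplier
Red → ±2% tolerance
218 × 1000000 = 218000000 Ω
Largest = 218000000 × (1 + 2/100) = 222360000 Ω.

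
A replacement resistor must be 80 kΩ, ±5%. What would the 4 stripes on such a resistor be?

grey, black, orange, gold

80000 Ω = 80 × 10^3.
8 → grey
0 → black
Multiplier 10^3 → orange.
±5% tolerance → gold.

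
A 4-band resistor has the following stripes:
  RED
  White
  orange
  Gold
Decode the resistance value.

Red → 2 (first significant figure)
White → 9 (second significant figure)
Orange → ×10^3 multiplier
29 × 1000 = 29000 Ω

29000 Ω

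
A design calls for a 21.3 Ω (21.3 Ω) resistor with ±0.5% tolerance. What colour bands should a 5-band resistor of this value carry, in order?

red, brown, orange, gold, green

21.3 Ω = 213 × 10^-1.
2 → red
1 → brown
3 → orange
Multiplier 10^-1 → gold.
±0.5% tolerance → green.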